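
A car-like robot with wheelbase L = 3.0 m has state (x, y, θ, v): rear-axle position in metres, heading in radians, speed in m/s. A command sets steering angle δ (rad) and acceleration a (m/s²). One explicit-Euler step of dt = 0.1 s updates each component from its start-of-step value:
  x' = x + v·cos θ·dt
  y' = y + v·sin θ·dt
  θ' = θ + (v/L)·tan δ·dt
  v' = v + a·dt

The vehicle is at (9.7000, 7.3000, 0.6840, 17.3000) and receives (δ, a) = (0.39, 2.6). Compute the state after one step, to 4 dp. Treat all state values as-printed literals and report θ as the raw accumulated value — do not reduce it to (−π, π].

(11.0408, 8.3932, 0.9210, 17.5600)

x' = 9.7000 + 17.3000·cos(0.6840)·0.1 = 11.0408
y' = 7.3000 + 17.3000·sin(0.6840)·0.1 = 8.3932
θ' = 0.6840 + (17.3000/3.0)·tan(0.39)·0.1 = 0.9210
v' = 17.3000 + 2.6000·0.1 = 17.5600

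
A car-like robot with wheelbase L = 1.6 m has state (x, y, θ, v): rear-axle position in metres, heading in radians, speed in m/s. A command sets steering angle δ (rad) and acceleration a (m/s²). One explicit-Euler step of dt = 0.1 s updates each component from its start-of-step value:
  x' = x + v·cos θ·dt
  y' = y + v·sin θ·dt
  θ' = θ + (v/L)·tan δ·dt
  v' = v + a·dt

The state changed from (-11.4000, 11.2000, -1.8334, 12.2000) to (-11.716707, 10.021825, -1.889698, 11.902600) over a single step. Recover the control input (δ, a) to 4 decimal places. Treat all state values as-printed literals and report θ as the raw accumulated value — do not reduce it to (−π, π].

δ = -0.0737, a = -2.9740

a = (v'−v)/dt = (-0.297400)/0.1 = -2.9740
Δθ = θ'−θ = -0.056298;  (v·dt/L) = 12.2000·0.1/1.6 = 0.762500
tan δ = Δθ·L/(v·dt) = -0.073833  →  δ = -0.0737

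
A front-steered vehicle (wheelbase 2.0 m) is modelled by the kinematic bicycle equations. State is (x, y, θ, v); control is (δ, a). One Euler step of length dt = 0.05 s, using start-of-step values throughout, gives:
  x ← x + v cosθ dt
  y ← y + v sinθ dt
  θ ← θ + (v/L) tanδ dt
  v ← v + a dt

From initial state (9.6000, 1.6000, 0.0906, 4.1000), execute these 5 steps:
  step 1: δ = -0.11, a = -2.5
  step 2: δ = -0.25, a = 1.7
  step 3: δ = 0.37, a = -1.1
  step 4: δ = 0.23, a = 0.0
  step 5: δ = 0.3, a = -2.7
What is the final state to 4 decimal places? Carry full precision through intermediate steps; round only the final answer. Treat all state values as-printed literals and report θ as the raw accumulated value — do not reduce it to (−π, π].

(10.6033, 1.6872, 0.1477, 3.8700)

after step 1 (δ=-0.11, a=-2.5): (9.804159, 1.618548, 0.079279, 3.975000)
after step 2 (δ=-0.25, a=1.7): (10.002285, 1.634288, 0.053905, 4.060000)
after step 3 (δ=0.37, a=-1.1): (10.204990, 1.645225, 0.093273, 4.005000)
after step 4 (δ=0.23, a=0.0): (10.404370, 1.663876, 0.116716, 4.005000)
after step 5 (δ=0.3, a=-2.7): (10.603257, 1.687195, 0.147689, 3.870000)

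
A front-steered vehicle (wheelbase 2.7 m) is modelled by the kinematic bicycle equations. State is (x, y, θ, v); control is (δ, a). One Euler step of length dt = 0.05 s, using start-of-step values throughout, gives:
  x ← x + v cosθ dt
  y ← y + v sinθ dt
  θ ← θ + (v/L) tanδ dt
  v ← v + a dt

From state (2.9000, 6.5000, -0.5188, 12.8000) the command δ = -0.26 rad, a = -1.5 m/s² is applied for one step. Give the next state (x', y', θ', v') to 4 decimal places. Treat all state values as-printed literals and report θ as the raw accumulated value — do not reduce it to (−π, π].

x' = 2.9000 + 12.8000·cos(-0.5188)·0.05 = 3.4558
y' = 6.5000 + 12.8000·sin(-0.5188)·0.05 = 6.1827
θ' = -0.5188 + (12.8000/2.7)·tan(-0.26)·0.05 = -0.5819
v' = 12.8000 − 1.5000·0.05 = 12.7250

(3.4558, 6.1827, -0.5819, 12.7250)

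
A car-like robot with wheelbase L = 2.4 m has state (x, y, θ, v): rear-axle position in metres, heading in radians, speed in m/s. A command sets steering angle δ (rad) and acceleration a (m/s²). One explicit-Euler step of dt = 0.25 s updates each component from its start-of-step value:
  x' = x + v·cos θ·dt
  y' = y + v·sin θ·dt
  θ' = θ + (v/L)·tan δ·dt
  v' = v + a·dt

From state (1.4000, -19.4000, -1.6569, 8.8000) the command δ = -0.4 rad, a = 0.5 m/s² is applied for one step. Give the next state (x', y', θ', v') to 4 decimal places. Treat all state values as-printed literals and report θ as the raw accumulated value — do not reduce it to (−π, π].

(1.2108, -21.5918, -2.0445, 8.9250)

x' = 1.4000 + 8.8000·cos(-1.6569)·0.25 = 1.2108
y' = -19.4000 + 8.8000·sin(-1.6569)·0.25 = -21.5918
θ' = -1.6569 + (8.8000/2.4)·tan(-0.4)·0.25 = -2.0445
v' = 8.8000 + 0.5000·0.25 = 8.9250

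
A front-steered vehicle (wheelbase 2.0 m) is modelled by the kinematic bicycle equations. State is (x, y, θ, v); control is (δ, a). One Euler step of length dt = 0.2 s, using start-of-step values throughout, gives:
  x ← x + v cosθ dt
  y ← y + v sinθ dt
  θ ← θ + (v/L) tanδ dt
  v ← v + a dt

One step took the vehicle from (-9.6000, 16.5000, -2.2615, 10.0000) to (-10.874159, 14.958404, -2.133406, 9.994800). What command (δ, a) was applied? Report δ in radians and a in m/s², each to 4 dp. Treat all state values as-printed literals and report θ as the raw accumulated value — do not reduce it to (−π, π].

a = (v'−v)/dt = (-0.005200)/0.2 = -0.0260
Δθ = θ'−θ = 0.128094;  (v·dt/L) = 10.0000·0.2/2.0 = 1.000000
tan δ = Δθ·L/(v·dt) = 0.128094  →  δ = 0.1274

δ = 0.1274, a = -0.0260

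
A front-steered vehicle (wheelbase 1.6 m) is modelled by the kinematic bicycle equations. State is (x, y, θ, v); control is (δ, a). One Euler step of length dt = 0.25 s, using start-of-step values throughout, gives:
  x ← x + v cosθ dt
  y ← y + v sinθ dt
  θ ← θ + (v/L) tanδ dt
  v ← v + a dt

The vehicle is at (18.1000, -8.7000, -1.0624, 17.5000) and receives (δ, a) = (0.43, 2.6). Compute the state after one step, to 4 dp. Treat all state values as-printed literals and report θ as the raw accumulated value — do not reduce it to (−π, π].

(20.2296, -12.5217, 0.1916, 18.1500)

x' = 18.1000 + 17.5000·cos(-1.0624)·0.25 = 20.2296
y' = -8.7000 + 17.5000·sin(-1.0624)·0.25 = -12.5217
θ' = -1.0624 + (17.5000/1.6)·tan(0.43)·0.25 = 0.1916
v' = 17.5000 + 2.6000·0.25 = 18.1500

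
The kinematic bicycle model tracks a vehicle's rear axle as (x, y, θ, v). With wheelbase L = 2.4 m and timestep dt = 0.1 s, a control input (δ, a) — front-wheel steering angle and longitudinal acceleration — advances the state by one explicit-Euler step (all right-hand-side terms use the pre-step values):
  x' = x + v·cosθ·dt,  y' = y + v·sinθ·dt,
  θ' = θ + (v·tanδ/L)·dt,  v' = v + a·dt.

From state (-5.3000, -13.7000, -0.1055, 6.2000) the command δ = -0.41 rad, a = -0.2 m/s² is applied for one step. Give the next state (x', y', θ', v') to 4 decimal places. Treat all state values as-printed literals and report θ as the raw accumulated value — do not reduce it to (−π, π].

x' = -5.3000 + 6.2000·cos(-0.1055)·0.1 = -4.6834
y' = -13.7000 + 6.2000·sin(-0.1055)·0.1 = -13.7653
θ' = -0.1055 + (6.2000/2.4)·tan(-0.41)·0.1 = -0.2178
v' = 6.2000 − 0.2000·0.1 = 6.1800

(-4.6834, -13.7653, -0.2178, 6.1800)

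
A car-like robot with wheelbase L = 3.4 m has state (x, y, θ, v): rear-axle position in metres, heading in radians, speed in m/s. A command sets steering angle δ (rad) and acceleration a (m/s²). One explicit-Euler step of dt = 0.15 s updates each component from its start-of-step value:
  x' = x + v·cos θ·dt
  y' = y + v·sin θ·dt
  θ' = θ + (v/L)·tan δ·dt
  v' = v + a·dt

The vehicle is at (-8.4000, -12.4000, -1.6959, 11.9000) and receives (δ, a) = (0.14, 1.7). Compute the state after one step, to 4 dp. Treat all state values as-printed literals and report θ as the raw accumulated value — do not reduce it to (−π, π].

x' = -8.4000 + 11.9000·cos(-1.6959)·0.15 = -8.6227
y' = -12.4000 + 11.9000·sin(-1.6959)·0.15 = -14.1710
θ' = -1.6959 + (11.9000/3.4)·tan(0.14)·0.15 = -1.6219
v' = 11.9000 + 1.7000·0.15 = 12.1550

(-8.6227, -14.1710, -1.6219, 12.1550)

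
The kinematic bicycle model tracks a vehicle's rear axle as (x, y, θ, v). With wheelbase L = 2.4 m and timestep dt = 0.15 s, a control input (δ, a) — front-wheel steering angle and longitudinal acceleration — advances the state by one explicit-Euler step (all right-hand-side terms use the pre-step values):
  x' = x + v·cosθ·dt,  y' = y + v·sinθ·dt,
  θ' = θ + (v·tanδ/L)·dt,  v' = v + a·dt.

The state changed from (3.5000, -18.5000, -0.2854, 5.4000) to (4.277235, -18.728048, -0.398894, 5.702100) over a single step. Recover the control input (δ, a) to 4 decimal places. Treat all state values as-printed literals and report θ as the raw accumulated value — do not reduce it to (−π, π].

δ = -0.3244, a = 2.0140

a = (v'−v)/dt = (0.302100)/0.15 = 2.0140
Δθ = θ'−θ = -0.113494;  (v·dt/L) = 5.4000·0.15/2.4 = 0.337500
tan δ = Δθ·L/(v·dt) = -0.336279  →  δ = -0.3244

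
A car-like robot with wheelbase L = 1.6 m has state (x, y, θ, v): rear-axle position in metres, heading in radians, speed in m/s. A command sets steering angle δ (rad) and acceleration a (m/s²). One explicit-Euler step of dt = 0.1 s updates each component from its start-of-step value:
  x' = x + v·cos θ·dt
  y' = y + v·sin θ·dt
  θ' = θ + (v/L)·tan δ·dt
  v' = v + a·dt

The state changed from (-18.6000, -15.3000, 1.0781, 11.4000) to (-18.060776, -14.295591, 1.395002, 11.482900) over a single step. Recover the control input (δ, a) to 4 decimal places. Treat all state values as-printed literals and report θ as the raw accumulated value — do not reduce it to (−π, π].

a = (v'−v)/dt = (0.082900)/0.1 = 0.8290
Δθ = θ'−θ = 0.316902;  (v·dt/L) = 11.4000·0.1/1.6 = 0.712500
tan δ = Δθ·L/(v·dt) = 0.444775  →  δ = 0.4185

δ = 0.4185, a = 0.8290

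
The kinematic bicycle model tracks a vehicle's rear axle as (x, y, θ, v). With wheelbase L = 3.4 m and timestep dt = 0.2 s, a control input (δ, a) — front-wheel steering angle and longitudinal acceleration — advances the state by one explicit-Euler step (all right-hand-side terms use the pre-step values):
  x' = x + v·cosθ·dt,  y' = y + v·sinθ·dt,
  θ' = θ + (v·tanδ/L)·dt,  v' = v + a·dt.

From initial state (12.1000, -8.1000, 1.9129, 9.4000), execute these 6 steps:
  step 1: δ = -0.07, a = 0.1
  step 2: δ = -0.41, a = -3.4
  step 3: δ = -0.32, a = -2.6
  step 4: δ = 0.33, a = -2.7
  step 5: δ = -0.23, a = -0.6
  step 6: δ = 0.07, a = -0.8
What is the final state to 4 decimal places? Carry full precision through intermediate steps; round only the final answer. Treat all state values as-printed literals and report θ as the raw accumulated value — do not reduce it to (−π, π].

(10.9583, 1.8918, 1.5539, 7.4000)

after step 1 (δ=-0.07, a=0.1): (11.469317, -6.328944, 1.874131, 9.420000)
after step 2 (δ=-0.41, a=-3.4): (10.906559, -4.530957, 1.633294, 8.740000)
after step 3 (δ=-0.32, a=-2.6): (10.797384, -2.786369, 1.462921, 8.220000)
after step 4 (δ=0.33, a=-2.7): (10.974388, -1.151926, 1.628542, 7.680000)
after step 5 (δ=-0.23, a=-0.6): (10.885740, 0.381514, 1.522764, 7.560000)
after step 6 (δ=0.07, a=-0.8): (10.958337, 1.891770, 1.553944, 7.400000)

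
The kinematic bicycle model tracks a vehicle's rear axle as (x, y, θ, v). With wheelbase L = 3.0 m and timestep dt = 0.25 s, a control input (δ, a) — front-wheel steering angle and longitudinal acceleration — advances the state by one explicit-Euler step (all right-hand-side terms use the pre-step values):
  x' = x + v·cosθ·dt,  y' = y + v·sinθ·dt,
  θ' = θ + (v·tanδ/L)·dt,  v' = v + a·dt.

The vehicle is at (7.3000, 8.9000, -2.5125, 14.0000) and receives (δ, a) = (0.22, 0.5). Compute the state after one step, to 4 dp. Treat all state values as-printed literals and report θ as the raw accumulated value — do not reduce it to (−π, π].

x' = 7.3000 + 14.0000·cos(-2.5125)·0.25 = 4.4700
y' = 8.9000 + 14.0000·sin(-2.5125)·0.25 = 6.8406
θ' = -2.5125 + (14.0000/3.0)·tan(0.22)·0.25 = -2.2516
v' = 14.0000 + 0.5000·0.25 = 14.1250

(4.4700, 6.8406, -2.2516, 14.1250)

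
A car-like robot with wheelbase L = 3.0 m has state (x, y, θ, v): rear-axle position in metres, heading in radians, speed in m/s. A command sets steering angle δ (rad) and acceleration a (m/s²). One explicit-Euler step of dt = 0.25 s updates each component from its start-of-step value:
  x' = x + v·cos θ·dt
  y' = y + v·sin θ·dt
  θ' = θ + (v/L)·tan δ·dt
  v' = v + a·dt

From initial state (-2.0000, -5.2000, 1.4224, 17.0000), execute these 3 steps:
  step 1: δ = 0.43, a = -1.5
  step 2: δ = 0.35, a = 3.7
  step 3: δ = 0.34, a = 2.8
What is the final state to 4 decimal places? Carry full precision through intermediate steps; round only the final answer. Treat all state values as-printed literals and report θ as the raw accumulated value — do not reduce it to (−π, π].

after step 1 (δ=0.43, a=-1.5): (-1.371628, -0.996710, 2.072113, 16.625000)
after step 2 (δ=0.35, a=3.7): (-3.369041, 2.648116, 2.577830, 17.550000)
after step 3 (δ=0.34, a=2.8): (-7.077577, 4.992667, 3.095170, 18.250000)

(-7.0776, 4.9927, 3.0952, 18.2500)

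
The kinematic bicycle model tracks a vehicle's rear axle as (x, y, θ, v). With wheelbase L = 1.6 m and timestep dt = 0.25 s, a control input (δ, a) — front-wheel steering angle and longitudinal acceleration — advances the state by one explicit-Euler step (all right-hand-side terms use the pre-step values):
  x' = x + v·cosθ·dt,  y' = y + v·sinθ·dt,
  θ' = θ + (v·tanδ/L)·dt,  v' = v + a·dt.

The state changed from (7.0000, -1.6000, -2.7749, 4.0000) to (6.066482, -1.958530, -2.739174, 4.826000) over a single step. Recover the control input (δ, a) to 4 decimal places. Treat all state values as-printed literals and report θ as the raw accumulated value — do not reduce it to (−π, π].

a = (v'−v)/dt = (0.826000)/0.25 = 3.3040
Δθ = θ'−θ = 0.035726;  (v·dt/L) = 4.0000·0.25/1.6 = 0.625000
tan δ = Δθ·L/(v·dt) = 0.057162  →  δ = 0.0571

δ = 0.0571, a = 3.3040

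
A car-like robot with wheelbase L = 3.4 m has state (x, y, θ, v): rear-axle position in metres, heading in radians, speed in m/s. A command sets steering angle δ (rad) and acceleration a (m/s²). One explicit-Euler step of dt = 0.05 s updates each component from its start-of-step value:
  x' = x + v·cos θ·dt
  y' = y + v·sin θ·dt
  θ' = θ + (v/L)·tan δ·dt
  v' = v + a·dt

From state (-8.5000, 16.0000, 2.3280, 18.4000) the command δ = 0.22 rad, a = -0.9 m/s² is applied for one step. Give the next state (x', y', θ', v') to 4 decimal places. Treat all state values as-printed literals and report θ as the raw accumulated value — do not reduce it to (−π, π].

(-9.1319, 16.6686, 2.3885, 18.3550)

x' = -8.5000 + 18.4000·cos(2.3280)·0.05 = -9.1319
y' = 16.0000 + 18.4000·sin(2.3280)·0.05 = 16.6686
θ' = 2.3280 + (18.4000/3.4)·tan(0.22)·0.05 = 2.3885
v' = 18.4000 − 0.9000·0.05 = 18.3550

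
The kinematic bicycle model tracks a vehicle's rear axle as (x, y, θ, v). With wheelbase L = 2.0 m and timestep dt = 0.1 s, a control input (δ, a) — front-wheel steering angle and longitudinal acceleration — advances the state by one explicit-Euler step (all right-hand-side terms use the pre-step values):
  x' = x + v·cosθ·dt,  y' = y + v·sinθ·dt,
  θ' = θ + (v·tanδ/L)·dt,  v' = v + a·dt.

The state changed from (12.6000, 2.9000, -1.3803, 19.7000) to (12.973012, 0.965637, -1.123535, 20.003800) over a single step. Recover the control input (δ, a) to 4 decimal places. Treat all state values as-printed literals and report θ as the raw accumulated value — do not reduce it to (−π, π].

δ = 0.2550, a = 3.0380

a = (v'−v)/dt = (0.303800)/0.1 = 3.0380
Δθ = θ'−θ = 0.256765;  (v·dt/L) = 19.7000·0.1/2.0 = 0.985000
tan δ = Δθ·L/(v·dt) = 0.260675  →  δ = 0.2550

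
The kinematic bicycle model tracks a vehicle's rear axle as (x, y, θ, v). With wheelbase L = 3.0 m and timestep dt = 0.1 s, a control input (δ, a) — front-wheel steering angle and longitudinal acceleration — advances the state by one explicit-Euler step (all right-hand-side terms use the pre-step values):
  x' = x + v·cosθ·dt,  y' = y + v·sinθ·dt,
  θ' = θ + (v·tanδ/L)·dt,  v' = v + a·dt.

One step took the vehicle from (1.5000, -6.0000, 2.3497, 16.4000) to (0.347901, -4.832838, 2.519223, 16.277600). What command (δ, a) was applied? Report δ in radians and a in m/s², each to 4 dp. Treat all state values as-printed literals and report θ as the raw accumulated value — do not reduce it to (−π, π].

a = (v'−v)/dt = (-0.122400)/0.1 = -1.2240
Δθ = θ'−θ = 0.169523;  (v·dt/L) = 16.4000·0.1/3.0 = 0.546667
tan δ = Δθ·L/(v·dt) = 0.310103  →  δ = 0.3007

δ = 0.3007, a = -1.2240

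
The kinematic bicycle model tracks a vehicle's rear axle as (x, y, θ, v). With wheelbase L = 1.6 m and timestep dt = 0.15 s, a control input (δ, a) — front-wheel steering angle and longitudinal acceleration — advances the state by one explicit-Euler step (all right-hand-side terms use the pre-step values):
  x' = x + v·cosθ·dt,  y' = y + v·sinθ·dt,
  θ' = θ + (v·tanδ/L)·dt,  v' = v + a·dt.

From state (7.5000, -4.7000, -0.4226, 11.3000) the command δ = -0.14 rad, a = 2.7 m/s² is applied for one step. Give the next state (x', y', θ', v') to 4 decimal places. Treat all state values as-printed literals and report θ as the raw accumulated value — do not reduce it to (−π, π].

x' = 7.5000 + 11.3000·cos(-0.4226)·0.15 = 9.0459
y' = -4.7000 + 11.3000·sin(-0.4226)·0.15 = -5.3952
θ' = -0.4226 + (11.3000/1.6)·tan(-0.14)·0.15 = -0.5719
v' = 11.3000 + 2.7000·0.15 = 11.7050

(9.0459, -5.3952, -0.5719, 11.7050)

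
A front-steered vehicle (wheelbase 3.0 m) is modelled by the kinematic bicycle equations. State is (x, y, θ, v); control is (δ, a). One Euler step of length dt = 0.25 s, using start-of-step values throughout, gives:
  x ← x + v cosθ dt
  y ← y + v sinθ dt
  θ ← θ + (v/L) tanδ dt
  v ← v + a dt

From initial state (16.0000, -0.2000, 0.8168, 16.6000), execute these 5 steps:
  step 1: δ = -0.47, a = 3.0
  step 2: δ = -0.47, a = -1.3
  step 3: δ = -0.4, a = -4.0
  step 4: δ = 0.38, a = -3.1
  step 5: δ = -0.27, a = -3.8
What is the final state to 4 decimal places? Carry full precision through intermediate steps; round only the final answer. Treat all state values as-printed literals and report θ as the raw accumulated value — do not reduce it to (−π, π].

(30.9378, -5.3349, -1.0385, 14.3000)

after step 1 (δ=-0.47, a=3.0): (18.840913, 2.825180, 0.114114, 17.350000)
after step 2 (δ=-0.47, a=-1.3): (23.150202, 3.319075, -0.620320, 17.025000)
after step 3 (δ=-0.4, a=-4.0): (26.613481, 0.844935, -1.220158, 16.025000)
after step 4 (δ=0.38, a=-3.1): (27.989617, -2.917549, -0.686776, 15.250000)
after step 5 (δ=-0.27, a=-3.8): (30.937802, -5.334854, -1.038489, 14.300000)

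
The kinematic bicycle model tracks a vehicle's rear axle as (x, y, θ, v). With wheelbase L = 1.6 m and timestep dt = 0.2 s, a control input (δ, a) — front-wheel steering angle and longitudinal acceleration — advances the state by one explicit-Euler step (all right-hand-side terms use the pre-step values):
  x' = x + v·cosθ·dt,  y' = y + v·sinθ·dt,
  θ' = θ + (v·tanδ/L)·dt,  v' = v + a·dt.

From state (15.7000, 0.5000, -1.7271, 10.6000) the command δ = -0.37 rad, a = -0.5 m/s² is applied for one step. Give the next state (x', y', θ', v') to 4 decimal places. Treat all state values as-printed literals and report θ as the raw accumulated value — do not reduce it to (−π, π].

(15.3700, -1.5942, -2.2410, 10.5000)

x' = 15.7000 + 10.6000·cos(-1.7271)·0.2 = 15.3700
y' = 0.5000 + 10.6000·sin(-1.7271)·0.2 = -1.5942
θ' = -1.7271 + (10.6000/1.6)·tan(-0.37)·0.2 = -2.2410
v' = 10.6000 − 0.5000·0.2 = 10.5000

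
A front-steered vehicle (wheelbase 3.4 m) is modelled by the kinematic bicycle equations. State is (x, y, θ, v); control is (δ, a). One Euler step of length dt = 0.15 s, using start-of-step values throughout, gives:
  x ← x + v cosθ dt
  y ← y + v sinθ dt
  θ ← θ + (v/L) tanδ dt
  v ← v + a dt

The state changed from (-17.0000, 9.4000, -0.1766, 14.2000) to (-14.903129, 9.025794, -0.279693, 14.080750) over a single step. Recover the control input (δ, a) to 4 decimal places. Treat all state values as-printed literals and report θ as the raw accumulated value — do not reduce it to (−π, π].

δ = -0.1631, a = -0.7950

a = (v'−v)/dt = (-0.119250)/0.15 = -0.7950
Δθ = θ'−θ = -0.103093;  (v·dt/L) = 14.2000·0.15/3.4 = 0.626471
tan δ = Δθ·L/(v·dt) = -0.164562  →  δ = -0.1631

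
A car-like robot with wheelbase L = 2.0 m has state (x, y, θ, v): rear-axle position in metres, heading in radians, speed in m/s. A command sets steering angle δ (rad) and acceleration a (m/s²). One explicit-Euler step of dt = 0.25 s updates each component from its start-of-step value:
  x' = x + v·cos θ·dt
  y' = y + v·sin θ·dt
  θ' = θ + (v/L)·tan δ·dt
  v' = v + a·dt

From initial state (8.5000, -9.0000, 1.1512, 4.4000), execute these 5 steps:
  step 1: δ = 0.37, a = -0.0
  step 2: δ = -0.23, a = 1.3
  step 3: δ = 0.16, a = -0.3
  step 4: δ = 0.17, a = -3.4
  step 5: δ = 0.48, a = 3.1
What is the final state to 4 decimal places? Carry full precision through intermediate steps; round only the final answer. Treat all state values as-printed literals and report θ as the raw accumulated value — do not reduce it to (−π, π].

after step 1 (δ=0.37, a=-0.0): (8.948131, -7.995421, 1.364525, 4.400000)
after step 2 (δ=-0.23, a=1.3): (9.173424, -6.918740, 1.235746, 4.725000)
after step 3 (δ=0.16, a=-0.3): (9.561839, -5.803175, 1.331061, 4.650000)
after step 4 (δ=0.17, a=-3.4): (9.837870, -4.673921, 1.430836, 3.800000)
after step 5 (δ=0.48, a=3.1): (9.970398, -3.733211, 1.678126, 4.575000)

(9.9704, -3.7332, 1.6781, 4.5750)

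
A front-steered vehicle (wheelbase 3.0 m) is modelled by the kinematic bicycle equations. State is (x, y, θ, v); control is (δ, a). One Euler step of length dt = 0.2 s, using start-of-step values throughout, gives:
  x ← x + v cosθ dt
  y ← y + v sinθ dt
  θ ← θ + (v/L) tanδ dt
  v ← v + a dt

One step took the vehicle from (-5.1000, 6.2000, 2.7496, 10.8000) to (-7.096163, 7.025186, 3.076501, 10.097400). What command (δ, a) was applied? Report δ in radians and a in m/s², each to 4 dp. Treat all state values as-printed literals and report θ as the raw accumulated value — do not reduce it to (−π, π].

δ = 0.4262, a = -3.5130

a = (v'−v)/dt = (-0.702600)/0.2 = -3.5130
Δθ = θ'−θ = 0.326901;  (v·dt/L) = 10.8000·0.2/3.0 = 0.720000
tan δ = Δθ·L/(v·dt) = 0.454029  →  δ = 0.4262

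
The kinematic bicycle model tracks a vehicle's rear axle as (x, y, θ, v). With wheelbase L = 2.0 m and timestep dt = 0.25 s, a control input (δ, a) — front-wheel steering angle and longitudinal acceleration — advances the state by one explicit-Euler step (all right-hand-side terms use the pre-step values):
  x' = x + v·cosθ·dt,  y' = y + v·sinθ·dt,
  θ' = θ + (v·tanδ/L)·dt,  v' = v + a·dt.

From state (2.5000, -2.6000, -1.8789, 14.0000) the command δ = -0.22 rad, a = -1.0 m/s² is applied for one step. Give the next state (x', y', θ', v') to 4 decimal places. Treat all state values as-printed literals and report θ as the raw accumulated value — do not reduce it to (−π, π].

x' = 2.5000 + 14.0000·cos(-1.8789)·0.25 = 1.4386
y' = -2.6000 + 14.0000·sin(-1.8789)·0.25 = -5.9352
θ' = -1.8789 + (14.0000/2.0)·tan(-0.22)·0.25 = -2.2702
v' = 14.0000 − 1.0000·0.25 = 13.7500

(1.4386, -5.9352, -2.2702, 13.7500)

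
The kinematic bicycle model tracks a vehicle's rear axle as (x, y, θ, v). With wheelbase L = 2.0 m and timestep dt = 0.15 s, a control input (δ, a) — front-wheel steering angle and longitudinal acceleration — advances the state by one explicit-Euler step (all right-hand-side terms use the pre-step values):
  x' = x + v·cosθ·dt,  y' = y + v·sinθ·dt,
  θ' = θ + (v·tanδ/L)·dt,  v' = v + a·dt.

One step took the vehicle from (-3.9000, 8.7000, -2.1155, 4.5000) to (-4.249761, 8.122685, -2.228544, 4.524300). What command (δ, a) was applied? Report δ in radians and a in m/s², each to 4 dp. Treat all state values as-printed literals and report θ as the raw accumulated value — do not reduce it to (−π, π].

δ = -0.3232, a = 0.1620

a = (v'−v)/dt = (0.024300)/0.15 = 0.1620
Δθ = θ'−θ = -0.113044;  (v·dt/L) = 4.5000·0.15/2.0 = 0.337500
tan δ = Δθ·L/(v·dt) = -0.334945  →  δ = -0.3232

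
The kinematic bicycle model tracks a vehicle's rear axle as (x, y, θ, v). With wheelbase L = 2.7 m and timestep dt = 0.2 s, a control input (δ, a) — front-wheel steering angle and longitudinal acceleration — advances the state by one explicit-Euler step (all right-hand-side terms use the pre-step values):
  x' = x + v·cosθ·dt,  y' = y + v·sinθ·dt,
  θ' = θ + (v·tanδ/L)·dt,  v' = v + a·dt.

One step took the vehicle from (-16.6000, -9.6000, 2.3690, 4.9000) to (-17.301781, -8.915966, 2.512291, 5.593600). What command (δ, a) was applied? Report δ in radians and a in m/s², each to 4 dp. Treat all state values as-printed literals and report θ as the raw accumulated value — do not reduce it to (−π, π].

a = (v'−v)/dt = (0.693600)/0.2 = 3.4680
Δθ = θ'−θ = 0.143291;  (v·dt/L) = 4.9000·0.2/2.7 = 0.362963
tan δ = Δθ·L/(v·dt) = 0.394781  →  δ = 0.3760

δ = 0.3760, a = 3.4680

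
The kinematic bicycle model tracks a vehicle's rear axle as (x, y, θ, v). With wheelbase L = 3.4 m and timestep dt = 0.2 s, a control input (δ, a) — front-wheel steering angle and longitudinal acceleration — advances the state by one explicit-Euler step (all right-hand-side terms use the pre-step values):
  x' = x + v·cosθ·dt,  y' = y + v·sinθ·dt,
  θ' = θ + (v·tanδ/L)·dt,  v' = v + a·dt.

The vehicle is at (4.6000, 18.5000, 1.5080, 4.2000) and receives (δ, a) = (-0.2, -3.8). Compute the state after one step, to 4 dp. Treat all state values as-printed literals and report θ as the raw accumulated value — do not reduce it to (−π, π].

x' = 4.6000 + 4.2000·cos(1.5080)·0.2 = 4.6527
y' = 18.5000 + 4.2000·sin(1.5080)·0.2 = 19.3383
θ' = 1.5080 + (4.2000/3.4)·tan(-0.2)·0.2 = 1.4579
v' = 4.2000 − 3.8000·0.2 = 3.4400

(4.6527, 19.3383, 1.4579, 3.4400)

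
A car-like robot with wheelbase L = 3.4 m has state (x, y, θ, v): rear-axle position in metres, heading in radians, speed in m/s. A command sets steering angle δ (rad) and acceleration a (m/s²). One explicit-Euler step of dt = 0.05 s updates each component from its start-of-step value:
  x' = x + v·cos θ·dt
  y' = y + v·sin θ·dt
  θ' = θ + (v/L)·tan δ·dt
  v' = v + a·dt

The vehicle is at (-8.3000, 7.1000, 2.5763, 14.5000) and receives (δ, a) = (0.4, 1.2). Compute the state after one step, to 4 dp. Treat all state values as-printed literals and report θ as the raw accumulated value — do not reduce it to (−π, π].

x' = -8.3000 + 14.5000·cos(2.5763)·0.05 = -8.9122
y' = 7.1000 + 14.5000·sin(2.5763)·0.05 = 7.4884
θ' = 2.5763 + (14.5000/3.4)·tan(0.4)·0.05 = 2.6665
v' = 14.5000 + 1.2000·0.05 = 14.5600

(-8.9122, 7.4884, 2.6665, 14.5600)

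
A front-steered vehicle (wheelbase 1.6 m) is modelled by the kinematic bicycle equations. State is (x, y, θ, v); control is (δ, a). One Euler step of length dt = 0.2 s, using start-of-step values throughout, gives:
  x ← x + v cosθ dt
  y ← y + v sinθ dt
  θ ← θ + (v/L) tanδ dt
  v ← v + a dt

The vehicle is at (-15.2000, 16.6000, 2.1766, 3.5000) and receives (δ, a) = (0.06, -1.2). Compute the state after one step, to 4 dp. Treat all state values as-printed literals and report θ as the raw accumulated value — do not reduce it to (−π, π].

(-15.5986, 17.1754, 2.2029, 3.2600)

x' = -15.2000 + 3.5000·cos(2.1766)·0.2 = -15.5986
y' = 16.6000 + 3.5000·sin(2.1766)·0.2 = 17.1754
θ' = 2.1766 + (3.5000/1.6)·tan(0.06)·0.2 = 2.2029
v' = 3.5000 − 1.2000·0.2 = 3.2600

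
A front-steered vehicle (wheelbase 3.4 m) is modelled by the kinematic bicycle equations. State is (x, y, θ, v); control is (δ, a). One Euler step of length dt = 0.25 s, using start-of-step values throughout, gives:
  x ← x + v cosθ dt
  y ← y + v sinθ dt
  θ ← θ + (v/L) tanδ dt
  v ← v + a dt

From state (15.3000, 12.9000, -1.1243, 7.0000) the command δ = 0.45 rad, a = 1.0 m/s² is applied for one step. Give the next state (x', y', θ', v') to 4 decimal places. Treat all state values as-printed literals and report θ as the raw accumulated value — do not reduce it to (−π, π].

x' = 15.3000 + 7.0000·cos(-1.1243)·0.25 = 16.0557
y' = 12.9000 + 7.0000·sin(-1.1243)·0.25 = 11.3216
θ' = -1.1243 + (7.0000/3.4)·tan(0.45)·0.25 = -0.8757
v' = 7.0000 + 1.0000·0.25 = 7.2500

(16.0557, 11.3216, -0.8757, 7.2500)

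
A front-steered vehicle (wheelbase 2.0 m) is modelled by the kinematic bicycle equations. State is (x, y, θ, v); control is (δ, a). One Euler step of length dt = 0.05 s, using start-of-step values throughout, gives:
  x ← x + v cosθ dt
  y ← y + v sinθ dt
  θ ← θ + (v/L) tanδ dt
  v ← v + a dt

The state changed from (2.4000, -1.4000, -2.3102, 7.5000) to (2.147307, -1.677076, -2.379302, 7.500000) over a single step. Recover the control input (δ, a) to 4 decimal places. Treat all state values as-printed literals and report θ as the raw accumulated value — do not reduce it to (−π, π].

δ = -0.3531, a = 0.0000

a = (v'−v)/dt = (0.000000)/0.05 = 0.0000
Δθ = θ'−θ = -0.069102;  (v·dt/L) = 7.5000·0.05/2.0 = 0.187500
tan δ = Δθ·L/(v·dt) = -0.368544  →  δ = -0.3531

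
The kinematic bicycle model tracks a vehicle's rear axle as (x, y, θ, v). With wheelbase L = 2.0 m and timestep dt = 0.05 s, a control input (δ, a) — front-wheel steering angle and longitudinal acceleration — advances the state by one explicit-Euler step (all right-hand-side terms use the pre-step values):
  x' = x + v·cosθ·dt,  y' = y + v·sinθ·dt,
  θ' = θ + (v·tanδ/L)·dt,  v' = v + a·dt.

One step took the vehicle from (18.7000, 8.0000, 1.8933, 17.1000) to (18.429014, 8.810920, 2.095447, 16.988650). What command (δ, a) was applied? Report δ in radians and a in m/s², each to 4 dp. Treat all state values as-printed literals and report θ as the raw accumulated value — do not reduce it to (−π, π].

a = (v'−v)/dt = (-0.111350)/0.05 = -2.2270
Δθ = θ'−θ = 0.202147;  (v·dt/L) = 17.1000·0.05/2.0 = 0.427500
tan δ = Δθ·L/(v·dt) = 0.472858  →  δ = 0.4417

δ = 0.4417, a = -2.2270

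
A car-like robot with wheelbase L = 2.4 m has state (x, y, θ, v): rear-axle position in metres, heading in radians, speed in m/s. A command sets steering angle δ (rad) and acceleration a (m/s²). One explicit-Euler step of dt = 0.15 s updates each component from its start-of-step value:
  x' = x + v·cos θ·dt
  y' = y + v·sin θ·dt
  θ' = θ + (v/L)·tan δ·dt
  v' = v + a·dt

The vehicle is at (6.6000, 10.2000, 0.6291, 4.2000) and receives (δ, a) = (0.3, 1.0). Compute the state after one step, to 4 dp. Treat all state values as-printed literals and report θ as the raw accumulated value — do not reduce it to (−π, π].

x' = 6.6000 + 4.2000·cos(0.6291)·0.15 = 7.1094
y' = 10.2000 + 4.2000·sin(0.6291)·0.15 = 10.5707
θ' = 0.6291 + (4.2000/2.4)·tan(0.3)·0.15 = 0.7103
v' = 4.2000 + 1.0000·0.15 = 4.3500

(7.1094, 10.5707, 0.7103, 4.3500)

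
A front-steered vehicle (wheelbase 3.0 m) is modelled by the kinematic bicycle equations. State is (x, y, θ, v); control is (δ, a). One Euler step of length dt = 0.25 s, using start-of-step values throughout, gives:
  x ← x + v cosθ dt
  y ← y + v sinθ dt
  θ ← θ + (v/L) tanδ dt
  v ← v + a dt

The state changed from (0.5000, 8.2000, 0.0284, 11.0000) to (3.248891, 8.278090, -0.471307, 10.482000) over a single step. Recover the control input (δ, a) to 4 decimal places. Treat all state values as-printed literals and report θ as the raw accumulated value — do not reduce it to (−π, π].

δ = -0.4991, a = -2.0720

a = (v'−v)/dt = (-0.518000)/0.25 = -2.0720
Δθ = θ'−θ = -0.499707;  (v·dt/L) = 11.0000·0.25/3.0 = 0.916667
tan δ = Δθ·L/(v·dt) = -0.545135  →  δ = -0.4991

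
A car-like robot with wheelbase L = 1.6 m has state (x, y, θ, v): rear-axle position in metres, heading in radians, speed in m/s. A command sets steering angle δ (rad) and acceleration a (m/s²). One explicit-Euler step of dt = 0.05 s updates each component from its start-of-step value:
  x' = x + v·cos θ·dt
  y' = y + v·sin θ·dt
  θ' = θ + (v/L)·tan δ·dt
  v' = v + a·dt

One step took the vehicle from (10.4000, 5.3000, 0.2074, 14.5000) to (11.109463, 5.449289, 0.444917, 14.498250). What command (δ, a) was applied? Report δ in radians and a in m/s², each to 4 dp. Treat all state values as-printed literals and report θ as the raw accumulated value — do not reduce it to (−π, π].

a = (v'−v)/dt = (-0.001750)/0.05 = -0.0350
Δθ = θ'−θ = 0.237517;  (v·dt/L) = 14.5000·0.05/1.6 = 0.453125
tan δ = Δθ·L/(v·dt) = 0.524175  →  δ = 0.4828

δ = 0.4828, a = -0.0350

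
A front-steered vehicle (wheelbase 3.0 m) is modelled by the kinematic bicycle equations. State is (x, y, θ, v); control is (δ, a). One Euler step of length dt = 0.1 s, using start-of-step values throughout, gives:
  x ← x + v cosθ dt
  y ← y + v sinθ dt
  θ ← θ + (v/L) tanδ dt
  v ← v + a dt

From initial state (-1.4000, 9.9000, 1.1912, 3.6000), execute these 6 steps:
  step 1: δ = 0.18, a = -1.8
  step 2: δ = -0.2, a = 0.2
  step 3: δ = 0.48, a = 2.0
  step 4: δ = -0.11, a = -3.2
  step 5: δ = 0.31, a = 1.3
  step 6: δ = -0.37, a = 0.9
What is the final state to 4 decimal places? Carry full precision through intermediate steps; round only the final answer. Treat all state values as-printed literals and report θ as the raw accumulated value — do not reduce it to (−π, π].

(-0.6934, 11.8627, 1.2271, 3.5400)

after step 1 (δ=0.18, a=-1.8): (-1.266604, 10.234373, 1.213036, 3.420000)
after step 2 (δ=-0.2, a=0.2): (-1.146843, 10.554719, 1.189927, 3.440000)
after step 3 (δ=0.48, a=2.0): (-1.018969, 10.874069, 1.249624, 3.640000)
after step 4 (δ=-0.11, a=-3.2): (-0.904062, 11.219456, 1.236223, 3.320000)
after step 5 (δ=0.31, a=1.3): (-0.795044, 11.533047, 1.271673, 3.450000)
after step 6 (δ=-0.37, a=0.9): (-0.693379, 11.862727, 1.227069, 3.540000)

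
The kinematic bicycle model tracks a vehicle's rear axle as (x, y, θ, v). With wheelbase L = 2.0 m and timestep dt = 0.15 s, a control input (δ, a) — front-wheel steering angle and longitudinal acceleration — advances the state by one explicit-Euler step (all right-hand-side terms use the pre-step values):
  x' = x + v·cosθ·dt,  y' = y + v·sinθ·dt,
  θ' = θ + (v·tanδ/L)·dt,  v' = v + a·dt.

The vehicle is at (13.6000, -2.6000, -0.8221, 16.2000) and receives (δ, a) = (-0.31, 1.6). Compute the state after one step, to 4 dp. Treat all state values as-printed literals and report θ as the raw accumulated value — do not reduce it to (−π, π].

(15.2541, -4.3802, -1.2113, 16.4400)

x' = 13.6000 + 16.2000·cos(-0.8221)·0.15 = 15.2541
y' = -2.6000 + 16.2000·sin(-0.8221)·0.15 = -4.3802
θ' = -0.8221 + (16.2000/2.0)·tan(-0.31)·0.15 = -1.2113
v' = 16.2000 + 1.6000·0.15 = 16.4400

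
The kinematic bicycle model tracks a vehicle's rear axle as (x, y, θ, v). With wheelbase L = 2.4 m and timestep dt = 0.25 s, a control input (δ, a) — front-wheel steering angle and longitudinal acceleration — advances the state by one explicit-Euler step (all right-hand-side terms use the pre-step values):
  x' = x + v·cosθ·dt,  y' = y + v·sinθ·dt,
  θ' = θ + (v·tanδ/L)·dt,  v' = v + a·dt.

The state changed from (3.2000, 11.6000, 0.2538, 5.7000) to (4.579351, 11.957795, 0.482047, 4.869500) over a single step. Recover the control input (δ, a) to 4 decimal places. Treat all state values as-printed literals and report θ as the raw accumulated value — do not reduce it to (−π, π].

δ = 0.3670, a = -3.3220

a = (v'−v)/dt = (-0.830500)/0.25 = -3.3220
Δθ = θ'−θ = 0.228247;  (v·dt/L) = 5.7000·0.25/2.4 = 0.593750
tan δ = Δθ·L/(v·dt) = 0.384416  →  δ = 0.3670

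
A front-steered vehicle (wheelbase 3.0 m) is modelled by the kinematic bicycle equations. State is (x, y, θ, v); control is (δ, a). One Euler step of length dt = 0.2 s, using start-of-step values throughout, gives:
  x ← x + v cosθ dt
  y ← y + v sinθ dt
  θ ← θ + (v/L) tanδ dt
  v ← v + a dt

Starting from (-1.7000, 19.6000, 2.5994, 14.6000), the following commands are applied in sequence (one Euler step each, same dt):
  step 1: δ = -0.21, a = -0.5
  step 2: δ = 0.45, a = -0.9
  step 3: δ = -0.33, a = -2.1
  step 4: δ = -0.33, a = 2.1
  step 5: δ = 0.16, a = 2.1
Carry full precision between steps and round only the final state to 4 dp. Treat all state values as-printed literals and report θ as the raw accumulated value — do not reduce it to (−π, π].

(-13.0721, 27.7644, 2.3686, 14.7400)

after step 1 (δ=-0.21, a=-0.5): (-4.201212, 21.106765, 2.391941, 14.500000)
after step 2 (δ=0.45, a=-0.9): (-6.323798, 23.082777, 2.858895, 14.320000)
after step 3 (δ=-0.33, a=-2.1): (-9.074116, 23.881683, 2.531898, 13.900000)
after step 4 (δ=-0.33, a=2.1): (-11.353223, 25.473560, 2.214491, 14.320000)
after step 5 (δ=0.16, a=2.1): (-13.072066, 27.764427, 2.368555, 14.740000)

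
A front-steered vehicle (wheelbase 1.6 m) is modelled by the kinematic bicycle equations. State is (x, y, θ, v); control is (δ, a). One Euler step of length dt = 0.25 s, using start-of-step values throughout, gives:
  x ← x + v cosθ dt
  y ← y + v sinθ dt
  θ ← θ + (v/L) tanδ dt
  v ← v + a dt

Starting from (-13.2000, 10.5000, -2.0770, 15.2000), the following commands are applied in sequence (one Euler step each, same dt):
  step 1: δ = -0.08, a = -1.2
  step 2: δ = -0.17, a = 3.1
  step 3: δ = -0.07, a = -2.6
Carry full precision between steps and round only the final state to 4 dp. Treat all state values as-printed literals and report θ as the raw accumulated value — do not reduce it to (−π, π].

(-20.9182, 2.5288, -2.8388, 15.0250)

after step 1 (δ=-0.08, a=-1.2): (-15.042470, 7.176552, -2.267406, 14.900000)
after step 2 (δ=-0.17, a=3.1): (-17.432509, 4.319397, -2.667045, 15.675000)
after step 3 (δ=-0.07, a=-2.6): (-20.918235, 2.528778, -2.838771, 15.025000)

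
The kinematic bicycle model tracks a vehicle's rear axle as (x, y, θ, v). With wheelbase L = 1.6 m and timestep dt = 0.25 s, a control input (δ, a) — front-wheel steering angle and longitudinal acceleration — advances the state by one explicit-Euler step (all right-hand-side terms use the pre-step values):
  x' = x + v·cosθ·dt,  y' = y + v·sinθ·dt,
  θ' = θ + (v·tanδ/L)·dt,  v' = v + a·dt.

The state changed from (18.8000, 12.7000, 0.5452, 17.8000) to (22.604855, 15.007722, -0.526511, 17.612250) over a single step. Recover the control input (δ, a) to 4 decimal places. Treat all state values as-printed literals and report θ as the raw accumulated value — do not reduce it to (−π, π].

δ = -0.3678, a = -0.7510

a = (v'−v)/dt = (-0.187750)/0.25 = -0.7510
Δθ = θ'−θ = -1.071711;  (v·dt/L) = 17.8000·0.25/1.6 = 2.781250
tan δ = Δθ·L/(v·dt) = -0.385334  →  δ = -0.3678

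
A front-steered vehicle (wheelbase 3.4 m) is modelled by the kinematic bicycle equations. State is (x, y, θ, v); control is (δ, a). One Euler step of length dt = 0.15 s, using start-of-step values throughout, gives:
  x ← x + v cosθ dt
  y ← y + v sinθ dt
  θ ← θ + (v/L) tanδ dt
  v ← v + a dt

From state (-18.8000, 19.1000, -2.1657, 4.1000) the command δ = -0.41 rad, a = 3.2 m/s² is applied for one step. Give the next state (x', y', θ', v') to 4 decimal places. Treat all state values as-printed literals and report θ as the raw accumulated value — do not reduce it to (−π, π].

(-19.1447, 18.5907, -2.2443, 4.5800)

x' = -18.8000 + 4.1000·cos(-2.1657)·0.15 = -19.1447
y' = 19.1000 + 4.1000·sin(-2.1657)·0.15 = 18.5907
θ' = -2.1657 + (4.1000/3.4)·tan(-0.41)·0.15 = -2.2443
v' = 4.1000 + 3.2000·0.15 = 4.5800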